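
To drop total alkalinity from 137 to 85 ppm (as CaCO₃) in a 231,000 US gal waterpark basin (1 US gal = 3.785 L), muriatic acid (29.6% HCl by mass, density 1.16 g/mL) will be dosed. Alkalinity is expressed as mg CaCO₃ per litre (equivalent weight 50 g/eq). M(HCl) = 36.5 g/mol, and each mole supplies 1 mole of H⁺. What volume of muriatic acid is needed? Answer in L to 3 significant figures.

Volume: 231,000 US gal × 3.785 L/gal = 874,335 L.
Alkalinity to neutralize: (137 − 85) = 52 mg/L as CaCO₃ × 874,335 L = 45,470 g as CaCO₃.
Equivalents of H⁺ required: 45,470 ÷ 50 g/eq = 909.3 eq = 909.3 mol HCl.
Mass of HCl: 909.3 × 36.5 = 33,190 g.
Mass of 29.6% solution: 33,190 / 0.296 = 112,100 g.
Volume: 112,100 g ÷ 1.16 g/mL = 96,660 mL.

96.7 L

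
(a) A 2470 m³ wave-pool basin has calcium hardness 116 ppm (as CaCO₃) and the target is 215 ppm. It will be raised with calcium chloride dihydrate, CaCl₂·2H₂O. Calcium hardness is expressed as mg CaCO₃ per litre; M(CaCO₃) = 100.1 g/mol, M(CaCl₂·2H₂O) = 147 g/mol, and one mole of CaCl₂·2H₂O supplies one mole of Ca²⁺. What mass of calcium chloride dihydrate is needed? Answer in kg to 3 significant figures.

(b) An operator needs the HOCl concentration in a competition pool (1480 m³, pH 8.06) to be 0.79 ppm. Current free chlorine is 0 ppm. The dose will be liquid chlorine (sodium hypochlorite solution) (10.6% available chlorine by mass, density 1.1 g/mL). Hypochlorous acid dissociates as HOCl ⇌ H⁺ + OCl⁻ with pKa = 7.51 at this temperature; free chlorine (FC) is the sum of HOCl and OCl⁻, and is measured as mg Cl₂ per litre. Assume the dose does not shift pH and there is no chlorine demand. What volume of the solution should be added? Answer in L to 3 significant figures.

(a) 359 kg; (b) 45.6 L

(a) Volume: 2470 m³ = 2,470,000 L.
(a) Hardness to add: (215 − 116) = 99 mg/L as CaCO₃ × 2,470,000 L = 244,500 g as CaCO₃.
(a) Moles of Ca²⁺ (1 mol Ca²⁺ ≡ 1 mol CaCO₃): 244,500 / 100.1 g/mol = 2443 mol.
(a) Mass of CaCl₂·2H₂O: 2443 × 147 = 359,100 g.

(b) Volume: 1480 m³ = 1,480,000 L.
(b) [OCl⁻]/[HOCl] = 10^(pH − pKa) = 10^(8.06 − 7.51) = 3.548; fraction as HOCl = 1/(1 + 3.548) = 0.2199.
(b) Free chlorine required for 0.79 ppm HOCl: 0.79 / 0.2199 = 3.593 ppm.
(b) FC to add: 3.593 − 0 = 3.593 mg/L as Cl₂.
(b) Cl₂ equivalent: 3.593 mg/L × 1,480,000 L = 5318 g.
(b) Product at 10.6% available Cl: 5318 / 0.106 = 50,170 g.
(b) Volume: 50,170 g ÷ 1.1 g/mL = 45,610 mL.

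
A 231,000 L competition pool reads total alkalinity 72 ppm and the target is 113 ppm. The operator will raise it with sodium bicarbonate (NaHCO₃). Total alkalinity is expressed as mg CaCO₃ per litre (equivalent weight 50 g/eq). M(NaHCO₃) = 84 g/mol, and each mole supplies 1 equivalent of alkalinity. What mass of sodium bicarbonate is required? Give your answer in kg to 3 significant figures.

15.9 kg

Alkalinity to add: (113 − 72) = 41 mg/L as CaCO₃ × 231,000 L = 9471 g as CaCO₃.
Equivalents: 9471 g ÷ 50 g/eq = 189.4 eq.
NaHCO₃ supplies 1 eq per mole → 189.4 mol.
Mass: 189.4 mol × 84 g/mol = 15,910 g.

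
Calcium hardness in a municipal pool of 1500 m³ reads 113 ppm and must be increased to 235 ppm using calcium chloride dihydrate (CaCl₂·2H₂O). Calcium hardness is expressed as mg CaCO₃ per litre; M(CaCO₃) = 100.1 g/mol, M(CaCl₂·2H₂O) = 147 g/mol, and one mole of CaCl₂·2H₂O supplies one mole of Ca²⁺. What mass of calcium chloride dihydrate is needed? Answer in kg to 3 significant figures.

Volume: 1500 m³ = 1,500,000 L.
Hardness to add: (235 − 113) = 122 mg/L as CaCO₃ × 1,500,000 L = 183,000 g as CaCO₃.
Moles of Ca²⁺ (1 mol Ca²⁺ ≡ 1 mol CaCO₃): 183,000 / 100.1 g/mol = 1828 mol.
Mass of CaCl₂·2H₂O: 1828 × 147 = 268,700 g.

269 kg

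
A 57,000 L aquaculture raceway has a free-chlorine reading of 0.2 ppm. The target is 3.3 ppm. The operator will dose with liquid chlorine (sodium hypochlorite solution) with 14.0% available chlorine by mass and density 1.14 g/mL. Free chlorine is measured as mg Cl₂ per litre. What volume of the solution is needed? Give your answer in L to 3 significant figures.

1.11 L

Chlorine deficit: 3.3 − 0.2 = 3.1 ppm = 3.1 mg/L as Cl₂.
Cl₂ equivalent needed: 3.1 mg/L × 57,000 L = 176,700 mg = 176.7 g.
Product at 14.0% available chlorine: 176.7 / 0.14 = 1262 g.
Volume at density 1.14 g/mL: 1262 g ÷ 1.14 g/mL = 1107 mL.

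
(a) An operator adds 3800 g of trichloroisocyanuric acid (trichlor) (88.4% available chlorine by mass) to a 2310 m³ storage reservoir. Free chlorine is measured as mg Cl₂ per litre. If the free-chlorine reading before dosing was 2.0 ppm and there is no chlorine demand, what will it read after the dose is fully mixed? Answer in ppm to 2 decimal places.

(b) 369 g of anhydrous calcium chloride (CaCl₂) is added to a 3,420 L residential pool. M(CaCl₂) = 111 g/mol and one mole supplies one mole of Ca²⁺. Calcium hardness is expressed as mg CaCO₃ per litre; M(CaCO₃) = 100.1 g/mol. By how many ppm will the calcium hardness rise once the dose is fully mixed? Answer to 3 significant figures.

(a) 3.45 ppm; (b) 97.3 ppm

(a) Volume: 2310 m³ = 2,310,000 L.
(a) Available chlorine delivered: 3800 g × 0.884 = 3359 g as Cl₂.
(a) Concentration rise: 3359 g / 2,310,000 L = 1.454 mg/L = 1.45 ppm.
(a) Final FC: 2.0 + 1.45 = 3.45 ppm.

(b) Moles of Ca²⁺: 369 g ÷ 111 g/mol = 3.324 mol.
(b) As CaCO₃: 3.324 mol × 100.1 g/mol = 332.8 g.
(b) Rise: 332.8 g / 3,420 L × 1000 = 97.3 mg/L.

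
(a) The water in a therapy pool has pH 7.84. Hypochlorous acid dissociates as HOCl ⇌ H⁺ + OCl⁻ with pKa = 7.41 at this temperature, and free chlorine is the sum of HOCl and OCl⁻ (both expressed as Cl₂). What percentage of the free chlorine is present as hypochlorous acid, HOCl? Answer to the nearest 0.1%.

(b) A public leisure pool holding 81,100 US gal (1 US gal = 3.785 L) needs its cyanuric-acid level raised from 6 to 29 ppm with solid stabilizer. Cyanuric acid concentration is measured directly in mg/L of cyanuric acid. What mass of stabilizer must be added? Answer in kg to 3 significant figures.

(a) 27.1%; (b) 7.06 kg

(a) [OCl⁻]/[HOCl] = 10^(pH − pKa) = 10^(7.84 − 7.41) = 10^0.43 = 2.692.
(a) Fraction as HOCl = 1 / (1 + 2.692) = 0.2709.

(b) Volume: 81,100 US gal × 3.785 L/gal = 306,964 L.
(b) CYA to add: (29 − 6) = 23 mg/L × 306,964 L = 7060 g cyanuric acid.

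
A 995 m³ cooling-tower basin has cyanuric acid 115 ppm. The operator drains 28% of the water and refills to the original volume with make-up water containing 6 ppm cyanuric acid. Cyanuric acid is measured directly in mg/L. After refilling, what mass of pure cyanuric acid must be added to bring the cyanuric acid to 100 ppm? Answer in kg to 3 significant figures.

15.4 kg

Volume: 995 m³ = 995,000 L.
After draining 28% and refilling: 115 × 0.72 + 6 × 0.28 = 84.48 ppm.
Deficit to target: 100 − 84.48 = 15.52 mg/L.
Mass: 15.52 mg/L × 995,000 L = 15,440 g cyanuric acid.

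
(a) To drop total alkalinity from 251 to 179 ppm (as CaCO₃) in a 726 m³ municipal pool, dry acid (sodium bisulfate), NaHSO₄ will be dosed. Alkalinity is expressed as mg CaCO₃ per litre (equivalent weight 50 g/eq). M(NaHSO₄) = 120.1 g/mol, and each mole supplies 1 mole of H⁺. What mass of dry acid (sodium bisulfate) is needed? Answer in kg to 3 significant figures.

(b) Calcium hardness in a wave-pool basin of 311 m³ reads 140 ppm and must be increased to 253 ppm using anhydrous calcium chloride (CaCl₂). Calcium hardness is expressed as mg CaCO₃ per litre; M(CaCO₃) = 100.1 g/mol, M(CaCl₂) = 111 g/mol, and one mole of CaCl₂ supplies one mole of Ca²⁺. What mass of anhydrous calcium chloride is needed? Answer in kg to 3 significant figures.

(a) 126 kg; (b) 39.0 kg

(a) Volume: 726 m³ = 726,000 L.
(a) Alkalinity to neutralize: (251 − 179) = 72 mg/L as CaCO₃ × 726,000 L = 52,270 g as CaCO₃.
(a) Equivalents of H⁺ required: 52,270 ÷ 50 g/eq = 1045 eq = 1045 mol NaHSO₄.
(a) Mass of NaHSO₄: 1045 × 120.1 = 125,600 g.

(b) Volume: 311 m³ = 311,000 L.
(b) Hardness to add: (253 − 140) = 113 mg/L as CaCO₃ × 311,000 L = 35,140 g as CaCO₃.
(b) Moles of Ca²⁺ (1 mol Ca²⁺ ≡ 1 mol CaCO₃): 35,140 / 100.1 g/mol = 351.1 mol.
(b) Mass of CaCl₂: 351.1 × 111 = 38,970 g.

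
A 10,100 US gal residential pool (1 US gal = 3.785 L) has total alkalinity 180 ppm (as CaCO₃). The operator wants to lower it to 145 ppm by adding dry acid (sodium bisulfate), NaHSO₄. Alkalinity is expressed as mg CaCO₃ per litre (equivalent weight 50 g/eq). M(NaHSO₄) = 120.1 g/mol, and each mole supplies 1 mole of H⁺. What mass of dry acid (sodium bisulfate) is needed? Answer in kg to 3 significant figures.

Volume: 10,100 US gal × 3.785 L/gal = 38,228 L.
Alkalinity to neutralize: (180 − 145) = 35 mg/L as CaCO₃ × 38,228 L = 1338 g as CaCO₃.
Equivalents of H⁺ required: 1338 ÷ 50 g/eq = 26.76 eq = 26.76 mol NaHSO₄.
Mass of NaHSO₄: 26.76 × 120.1 = 3214 g.

3.21 kg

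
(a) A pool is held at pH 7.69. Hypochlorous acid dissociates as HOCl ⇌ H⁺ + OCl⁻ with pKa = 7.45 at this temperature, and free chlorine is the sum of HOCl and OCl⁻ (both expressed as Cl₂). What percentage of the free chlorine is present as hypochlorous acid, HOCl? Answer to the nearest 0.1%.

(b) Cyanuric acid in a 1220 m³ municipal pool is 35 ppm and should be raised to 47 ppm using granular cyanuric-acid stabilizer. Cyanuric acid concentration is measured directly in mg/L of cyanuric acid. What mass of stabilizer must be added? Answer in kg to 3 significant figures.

(a) 36.5%; (b) 14.6 kg

(a) [OCl⁻]/[HOCl] = 10^(pH − pKa) = 10^(7.69 − 7.45) = 10^0.24 = 1.738.
(a) Fraction as HOCl = 1 / (1 + 1.738) = 0.3653.

(b) Volume: 1220 m³ = 1,220,000 L.
(b) CYA to add: (47 − 35) = 12 mg/L × 1,220,000 L = 14,640 g cyanuric acid.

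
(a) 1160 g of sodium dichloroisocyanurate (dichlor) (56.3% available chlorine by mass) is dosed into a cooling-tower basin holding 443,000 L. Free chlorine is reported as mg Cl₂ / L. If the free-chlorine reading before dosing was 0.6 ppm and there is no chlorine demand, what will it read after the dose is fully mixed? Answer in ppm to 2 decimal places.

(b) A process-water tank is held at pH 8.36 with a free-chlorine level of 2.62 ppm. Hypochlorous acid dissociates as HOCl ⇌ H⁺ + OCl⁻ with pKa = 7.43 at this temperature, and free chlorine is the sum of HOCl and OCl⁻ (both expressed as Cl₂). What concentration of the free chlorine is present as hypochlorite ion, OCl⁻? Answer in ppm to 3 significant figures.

(a) Available chlorine delivered: 1160 g × 0.563 = 653.1 g as Cl₂.
(a) Concentration rise: 653.1 g / 443,000 L = 1.474 mg/L = 1.47 ppm.
(a) Final FC: 0.6 + 1.47 = 2.07 ppm.

(b) [OCl⁻]/[HOCl] = 10^(pH − pKa) = 10^(8.36 − 7.43) = 10^0.93 = 8.511.
(b) Fraction as HOCl = 1 / (1 + 8.511) = 0.1051.
(b) OCl⁻ = (1 − 0.1051) × 2.62 ppm = 2.345 ppm.

(a) 2.07 ppm; (b) 2.34 ppm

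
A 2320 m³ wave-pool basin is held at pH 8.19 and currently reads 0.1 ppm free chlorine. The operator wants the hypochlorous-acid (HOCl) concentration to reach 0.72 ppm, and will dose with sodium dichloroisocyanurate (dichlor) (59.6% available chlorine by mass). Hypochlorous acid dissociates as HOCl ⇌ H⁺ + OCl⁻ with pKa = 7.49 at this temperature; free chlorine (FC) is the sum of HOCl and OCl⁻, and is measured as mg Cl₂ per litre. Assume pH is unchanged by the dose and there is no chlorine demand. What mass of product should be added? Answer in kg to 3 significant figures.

Volume: 2320 m³ = 2,320,000 L.
[OCl⁻]/[HOCl] = 10^(pH − pKa) = 10^(8.19 − 7.49) = 5.012; fraction as HOCl = 1/(1 + 5.012) = 0.1663.
Free chlorine required for 0.72 ppm HOCl: 0.72 / 0.1663 = 4.329 ppm.
FC to add: 4.329 − 0.1 = 4.229 mg/L as Cl₂.
Cl₂ equivalent: 4.229 mg/L × 2,320,000 L = 9810 g.
Product at 59.6% available Cl: 9810 / 0.596 = 16,460 g.

16.5 kg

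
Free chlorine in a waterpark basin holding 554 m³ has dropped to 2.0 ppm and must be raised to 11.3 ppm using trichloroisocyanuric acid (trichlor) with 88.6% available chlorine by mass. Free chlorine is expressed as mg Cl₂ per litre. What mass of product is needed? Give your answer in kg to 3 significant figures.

5.82 kg

Volume: 554 m³ = 554,000 L.
Chlorine deficit: 11.3 − 2.0 = 9.3 ppm = 9.3 mg/L as Cl₂.
Cl₂ equivalent needed: 9.3 mg/L × 554,000 L = 5,152,000 mg = 5152 g.
Product at 88.6% available chlorine: 5152 / 0.886 = 5815 g.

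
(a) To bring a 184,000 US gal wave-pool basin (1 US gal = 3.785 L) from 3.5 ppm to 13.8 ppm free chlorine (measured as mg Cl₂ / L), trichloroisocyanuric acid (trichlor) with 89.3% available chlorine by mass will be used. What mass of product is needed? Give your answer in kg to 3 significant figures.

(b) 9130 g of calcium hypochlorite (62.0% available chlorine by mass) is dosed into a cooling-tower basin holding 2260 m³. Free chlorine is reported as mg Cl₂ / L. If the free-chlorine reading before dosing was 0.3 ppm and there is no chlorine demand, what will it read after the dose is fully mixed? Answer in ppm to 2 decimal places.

(a) 8.03 kg; (b) 2.80 ppm

(a) Volume: 184,000 US gal × 3.785 L/gal = 696,440 L.
(a) Chlorine deficit: 13.8 − 3.5 = 10.3 ppm = 10.3 mg/L as Cl₂.
(a) Cl₂ equivalent needed: 10.3 mg/L × 696,440 L = 7,173,000 mg = 7173 g.
(a) Product at 89.3% available chlorine: 7173 / 0.893 = 8033 g.

(b) Volume: 2260 m³ = 2,260,000 L.
(b) Available chlorine delivered: 9130 g × 0.62 = 5661 g as Cl₂.
(b) Concentration rise: 5661 g / 2,260,000 L = 2.505 mg/L = 2.50 ppm.
(b) Final FC: 0.3 + 2.50 = 2.80 ppm.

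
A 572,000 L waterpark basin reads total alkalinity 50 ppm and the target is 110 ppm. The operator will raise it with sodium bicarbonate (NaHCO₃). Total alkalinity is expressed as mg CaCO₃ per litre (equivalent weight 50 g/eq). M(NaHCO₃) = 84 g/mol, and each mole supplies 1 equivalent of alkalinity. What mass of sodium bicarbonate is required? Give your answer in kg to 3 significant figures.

Alkalinity to add: (110 − 50) = 60 mg/L as CaCO₃ × 572,000 L = 34,320 g as CaCO₃.
Equivalents: 34,320 g ÷ 50 g/eq = 686.4 eq.
NaHCO₃ supplies 1 eq per mole → 686.4 mol.
Mass: 686.4 mol × 84 g/mol = 57,660 g.

57.7 kg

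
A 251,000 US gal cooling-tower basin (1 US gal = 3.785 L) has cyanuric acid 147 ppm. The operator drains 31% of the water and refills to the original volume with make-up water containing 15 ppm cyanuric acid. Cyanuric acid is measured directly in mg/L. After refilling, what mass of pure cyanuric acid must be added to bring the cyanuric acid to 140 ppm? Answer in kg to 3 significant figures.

32.2 kg

Volume: 251,000 US gal × 3.785 L/gal = 950,035 L.
After draining 31% and refilling: 147 × 0.69 + 15 × 0.31 = 106.08 ppm.
Deficit to target: 140 − 106.08 = 33.92 mg/L.
Mass: 33.92 mg/L × 950,035 L = 32,230 g cyanuric acid.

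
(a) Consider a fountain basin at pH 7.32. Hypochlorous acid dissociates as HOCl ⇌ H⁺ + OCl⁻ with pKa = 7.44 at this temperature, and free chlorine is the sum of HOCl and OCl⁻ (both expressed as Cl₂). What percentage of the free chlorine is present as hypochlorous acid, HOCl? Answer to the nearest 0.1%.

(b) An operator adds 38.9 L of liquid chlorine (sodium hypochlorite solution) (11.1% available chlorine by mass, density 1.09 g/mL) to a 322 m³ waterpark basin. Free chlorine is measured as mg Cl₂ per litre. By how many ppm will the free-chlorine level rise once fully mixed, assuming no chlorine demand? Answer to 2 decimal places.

(a) [OCl⁻]/[HOCl] = 10^(pH − pKa) = 10^(7.32 − 7.44) = 10^-0.12 = 0.7586.
(a) Fraction as HOCl = 1 / (1 + 0.7586) = 0.5686.

(b) Volume: 322 m³ = 322,000 L.
(b) Mass of solution: 38.9 L × 1000 mL/L × 1.09 g/mL = 42,400 g.
(b) Available chlorine delivered: 42,400 g × 0.111 = 4707 g as Cl₂.
(b) Concentration rise: 4707 g / 322,000 L = 14.62 mg/L = 14.62 ppm.

(a) 56.9%; (b) 14.62 ppm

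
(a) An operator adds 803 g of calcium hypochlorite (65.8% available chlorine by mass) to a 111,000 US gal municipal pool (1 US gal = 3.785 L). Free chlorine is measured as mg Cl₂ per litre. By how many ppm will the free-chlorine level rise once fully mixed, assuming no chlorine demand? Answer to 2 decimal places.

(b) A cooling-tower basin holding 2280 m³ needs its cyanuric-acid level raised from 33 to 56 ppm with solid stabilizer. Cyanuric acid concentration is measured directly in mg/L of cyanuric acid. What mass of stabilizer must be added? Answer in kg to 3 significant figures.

(a) 1.26 ppm; (b) 52.4 kg

(a) Volume: 111,000 US gal × 3.785 L/gal = 420,135 L.
(a) Available chlorine delivered: 803 g × 0.658 = 528.4 g as Cl₂.
(a) Concentration rise: 528.4 g / 420,135 L = 1.258 mg/L = 1.26 ppm.

(b) Volume: 2280 m³ = 2,280,000 L.
(b) CYA to add: (56 − 33) = 23 mg/L × 2,280,000 L = 52,440 g cyanuric acid.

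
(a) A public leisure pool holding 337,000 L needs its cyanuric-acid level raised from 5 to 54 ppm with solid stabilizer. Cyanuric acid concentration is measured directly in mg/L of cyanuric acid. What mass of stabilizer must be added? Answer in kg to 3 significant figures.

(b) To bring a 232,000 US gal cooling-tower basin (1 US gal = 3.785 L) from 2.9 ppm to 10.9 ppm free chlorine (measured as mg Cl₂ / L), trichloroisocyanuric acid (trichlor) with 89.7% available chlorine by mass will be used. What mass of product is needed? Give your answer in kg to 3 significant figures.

(a) 16.5 kg; (b) 7.83 kg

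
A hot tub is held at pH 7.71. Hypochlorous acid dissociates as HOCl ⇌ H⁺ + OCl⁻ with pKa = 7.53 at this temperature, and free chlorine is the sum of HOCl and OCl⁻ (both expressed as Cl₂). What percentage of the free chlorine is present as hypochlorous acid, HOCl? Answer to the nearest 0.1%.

39.8%

[OCl⁻]/[HOCl] = 10^(pH − pKa) = 10^(7.71 − 7.53) = 10^0.18 = 1.514.
Fraction as HOCl = 1 / (1 + 1.514) = 0.3978.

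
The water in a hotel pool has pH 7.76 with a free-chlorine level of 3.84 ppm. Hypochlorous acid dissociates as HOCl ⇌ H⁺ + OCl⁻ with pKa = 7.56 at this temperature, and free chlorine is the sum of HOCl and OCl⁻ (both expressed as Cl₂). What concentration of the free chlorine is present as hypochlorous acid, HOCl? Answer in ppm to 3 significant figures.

1.49 ppm

[OCl⁻]/[HOCl] = 10^(pH − pKa) = 10^(7.76 − 7.56) = 10^0.20 = 1.585.
Fraction as HOCl = 1 / (1 + 1.585) = 0.3869.
HOCl = 0.3869 × 3.84 ppm = 1.486 ppm.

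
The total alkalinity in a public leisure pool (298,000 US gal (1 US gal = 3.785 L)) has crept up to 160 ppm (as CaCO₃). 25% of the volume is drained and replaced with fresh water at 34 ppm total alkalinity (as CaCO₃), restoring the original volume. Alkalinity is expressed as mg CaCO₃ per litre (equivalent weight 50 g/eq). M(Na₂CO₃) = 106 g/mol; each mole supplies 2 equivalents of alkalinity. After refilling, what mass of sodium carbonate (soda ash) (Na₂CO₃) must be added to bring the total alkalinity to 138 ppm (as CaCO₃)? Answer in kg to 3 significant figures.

11.4 kg

Volume: 298,000 US gal × 3.785 L/gal = 1,127,930 L.
After draining 25% and refilling: 160 × 0.75 + 34 × 0.25 = 128.5 ppm.
Deficit to target: 138 − 128.5 = 9.5 mg/L.
As CaCO₃: 9.5 mg/L × 1,127,930 L = 10,720 g; ÷ 50 g/eq ÷ 2 = 107.2 mol Na₂CO₃.
Mass: 107.2 × 106 = 11,360 g.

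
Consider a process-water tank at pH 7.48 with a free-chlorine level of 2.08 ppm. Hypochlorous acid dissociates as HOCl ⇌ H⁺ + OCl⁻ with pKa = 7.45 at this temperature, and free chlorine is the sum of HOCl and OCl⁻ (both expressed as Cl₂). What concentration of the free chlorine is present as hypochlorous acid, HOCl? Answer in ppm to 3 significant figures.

1.00 ppm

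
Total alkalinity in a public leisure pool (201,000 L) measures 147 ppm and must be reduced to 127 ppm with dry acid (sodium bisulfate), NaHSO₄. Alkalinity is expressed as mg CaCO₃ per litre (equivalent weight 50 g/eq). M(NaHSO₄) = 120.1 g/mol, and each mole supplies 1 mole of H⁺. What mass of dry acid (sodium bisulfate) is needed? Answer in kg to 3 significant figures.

9.66 kg

Alkalinity to neutralize: (147 − 127) = 20 mg/L as CaCO₃ × 201,000 L = 4020 g as CaCO₃.
Equivalents of H⁺ required: 4020 ÷ 50 g/eq = 80.4 eq = 80.4 mol NaHSO₄.
Mass of NaHSO₄: 80.4 × 120.1 = 9656 g.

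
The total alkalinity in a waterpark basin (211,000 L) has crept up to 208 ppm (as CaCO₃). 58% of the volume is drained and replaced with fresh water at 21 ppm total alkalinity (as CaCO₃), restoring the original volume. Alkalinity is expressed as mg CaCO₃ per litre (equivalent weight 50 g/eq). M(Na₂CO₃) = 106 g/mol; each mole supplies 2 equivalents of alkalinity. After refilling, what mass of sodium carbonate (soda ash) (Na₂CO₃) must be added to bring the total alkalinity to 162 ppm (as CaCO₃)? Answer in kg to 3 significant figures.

After draining 58% and refilling: 208 × 0.42 + 21 × 0.58 = 99.54 ppm.
Deficit to target: 162 − 99.54 = 62.46 mg/L.
As CaCO₃: 62.46 mg/L × 211,000 L = 13,180 g; ÷ 50 g/eq ÷ 2 = 131.8 mol Na₂CO₃.
Mass: 131.8 × 106 = 13,970 g.

14.0 kg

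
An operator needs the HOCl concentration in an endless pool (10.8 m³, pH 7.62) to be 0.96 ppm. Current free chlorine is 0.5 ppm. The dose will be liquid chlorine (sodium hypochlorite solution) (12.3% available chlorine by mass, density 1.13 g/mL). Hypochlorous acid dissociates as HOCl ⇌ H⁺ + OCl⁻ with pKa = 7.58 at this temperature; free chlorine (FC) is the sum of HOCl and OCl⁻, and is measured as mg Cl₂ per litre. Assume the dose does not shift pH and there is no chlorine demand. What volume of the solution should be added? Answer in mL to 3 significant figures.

118 mL

Volume: 10.8 m³ = 10,800 L.
[OCl⁻]/[HOCl] = 10^(pH − pKa) = 10^(7.62 − 7.58) = 1.096; fraction as HOCl = 1/(1 + 1.096) = 0.477.
Free chlorine required for 0.96 ppm HOCl: 0.96 / 0.477 = 2.013 ppm.
FC to add: 2.013 − 0.5 = 1.513 mg/L as Cl₂.
Cl₂ equivalent: 1.513 mg/L × 10,800 L = 16.34 g.
Product at 12.3% available Cl: 16.34 / 0.123 = 132.8 g.
Volume: 132.8 g ÷ 1.13 g/mL = 117.5 mL.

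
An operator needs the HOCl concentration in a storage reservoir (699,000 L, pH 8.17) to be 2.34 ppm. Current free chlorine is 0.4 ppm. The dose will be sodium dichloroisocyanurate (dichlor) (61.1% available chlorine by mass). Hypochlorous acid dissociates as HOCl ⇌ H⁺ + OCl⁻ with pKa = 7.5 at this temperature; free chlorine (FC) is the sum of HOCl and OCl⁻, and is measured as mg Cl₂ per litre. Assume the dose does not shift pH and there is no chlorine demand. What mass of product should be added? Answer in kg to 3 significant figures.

[OCl⁻]/[HOCl] = 10^(pH − pKa) = 10^(8.17 − 7.5) = 4.677; fraction as HOCl = 1/(1 + 4.677) = 0.1761.
Free chlorine required for 2.34 ppm HOCl: 2.34 / 0.1761 = 13.29 ppm.
FC to add: 13.29 − 0.4 = 12.89 mg/L as Cl₂.
Cl₂ equivalent: 12.89 mg/L × 699,000 L = 9007 g.
Product at 61.1% available Cl: 9007 / 0.611 = 14,740 g.

14.7 kg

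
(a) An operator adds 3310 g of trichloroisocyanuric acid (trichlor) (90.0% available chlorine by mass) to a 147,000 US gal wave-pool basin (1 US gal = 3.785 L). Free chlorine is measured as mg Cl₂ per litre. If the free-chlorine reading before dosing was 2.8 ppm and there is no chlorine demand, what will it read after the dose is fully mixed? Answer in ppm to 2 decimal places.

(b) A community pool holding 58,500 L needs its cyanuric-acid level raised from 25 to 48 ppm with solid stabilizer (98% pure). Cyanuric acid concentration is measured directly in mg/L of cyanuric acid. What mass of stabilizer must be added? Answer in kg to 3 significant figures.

(a) 8.15 ppm; (b) 1.37 kg

(a) Volume: 147,000 US gal × 3.785 L/gal = 556,395 L.
(a) Available chlorine delivered: 3310 g × 0.9 = 2979 g as Cl₂.
(a) Concentration rise: 2979 g / 556,395 L = 5.354 mg/L = 5.35 ppm.
(a) Final FC: 2.8 + 5.35 = 8.15 ppm.

(b) CYA to add: (48 − 25) = 23 mg/L × 58,500 L = 1346 g cyanuric acid.
(b) At 98% purity: 1346 / 0.98 = 1373 g product.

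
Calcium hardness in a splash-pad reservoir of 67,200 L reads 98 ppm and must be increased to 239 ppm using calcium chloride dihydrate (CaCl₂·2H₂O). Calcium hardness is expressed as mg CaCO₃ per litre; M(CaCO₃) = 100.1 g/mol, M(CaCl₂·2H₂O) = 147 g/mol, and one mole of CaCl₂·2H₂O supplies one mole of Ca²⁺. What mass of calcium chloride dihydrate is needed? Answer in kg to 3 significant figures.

13.9 kg

Hardness to add: (239 − 98) = 141 mg/L as CaCO₃ × 67,200 L = 9475 g as CaCO₃.
Moles of Ca²⁺ (1 mol Ca²⁺ ≡ 1 mol CaCO₃): 9475 / 100.1 g/mol = 94.66 mol.
Mass of CaCl₂·2H₂O: 94.66 × 147 = 13,910 g.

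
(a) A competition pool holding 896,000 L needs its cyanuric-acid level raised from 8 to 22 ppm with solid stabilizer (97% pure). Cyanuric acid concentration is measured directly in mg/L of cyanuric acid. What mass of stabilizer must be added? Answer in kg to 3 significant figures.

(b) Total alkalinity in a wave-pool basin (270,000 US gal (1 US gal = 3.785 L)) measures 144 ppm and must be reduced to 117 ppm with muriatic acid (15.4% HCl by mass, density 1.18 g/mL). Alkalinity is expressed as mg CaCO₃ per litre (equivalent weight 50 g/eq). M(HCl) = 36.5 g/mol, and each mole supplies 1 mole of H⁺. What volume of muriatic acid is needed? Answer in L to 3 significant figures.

(a) 12.9 kg; (b) 111 L

(a) CYA to add: (22 − 8) = 14 mg/L × 896,000 L = 12,540 g cyanuric acid.
(a) At 97% purity: 12,540 / 0.97 = 12,930 g product.

(b) Volume: 270,000 US gal × 3.785 L/gal = 1,021,950 L.
(b) Alkalinity to neutralize: (144 − 117) = 27 mg/L as CaCO₃ × 1,021,950 L = 27,590 g as CaCO₃.
(b) Equivalents of H⁺ required: 27,590 ÷ 50 g/eq = 551.9 eq = 551.9 mol HCl.
(b) Mass of HCl: 551.9 × 36.5 = 20,140 g.
(b) Mass of 15.4% solution: 20,140 / 0.154 = 130,800 g.
(b) Volume: 130,800 g ÷ 1.18 g/mL = 110,800 mL.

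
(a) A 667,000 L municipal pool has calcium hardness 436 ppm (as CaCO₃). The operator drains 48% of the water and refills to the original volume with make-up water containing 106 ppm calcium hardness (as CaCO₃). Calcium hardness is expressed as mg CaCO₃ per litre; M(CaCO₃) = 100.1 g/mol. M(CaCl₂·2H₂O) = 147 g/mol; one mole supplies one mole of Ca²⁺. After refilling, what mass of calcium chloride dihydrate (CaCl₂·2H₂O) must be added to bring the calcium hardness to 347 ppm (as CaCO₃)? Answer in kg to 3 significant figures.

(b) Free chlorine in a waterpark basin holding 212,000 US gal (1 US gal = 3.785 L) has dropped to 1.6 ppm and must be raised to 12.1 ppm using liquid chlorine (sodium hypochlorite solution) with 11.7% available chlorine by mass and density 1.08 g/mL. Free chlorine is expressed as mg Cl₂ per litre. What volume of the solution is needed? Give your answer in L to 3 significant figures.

(a) After draining 48% and refilling: 436 × 0.52 + 106 × 0.48 = 277.6 ppm.
(a) Deficit to target: 347 − 277.6 = 69.4 mg/L.
(a) As CaCO₃: 69.4 mg/L × 667,000 L = 46,290 g; ÷ 100.1 = 462.4 mol Ca²⁺.
(a) Mass: 462.4 × 147 = 67,980 g.

(b) Volume: 212,000 US gal × 3.785 L/gal = 802,420 L.
(b) Chlorine deficit: 12.1 − 1.6 = 10.5 ppm = 10.5 mg/L as Cl₂.
(b) Cl₂ equivalent needed: 10.5 mg/L × 802,420 L = 8,425,000 mg = 8425 g.
(b) Product at 11.7% available chlorine: 8425 / 0.117 = 72,010 g.
(b) Volume at density 1.08 g/mL: 72,010 g ÷ 1.08 g/mL = 66,680 mL.

(a) 68.0 kg; (b) 66.7 L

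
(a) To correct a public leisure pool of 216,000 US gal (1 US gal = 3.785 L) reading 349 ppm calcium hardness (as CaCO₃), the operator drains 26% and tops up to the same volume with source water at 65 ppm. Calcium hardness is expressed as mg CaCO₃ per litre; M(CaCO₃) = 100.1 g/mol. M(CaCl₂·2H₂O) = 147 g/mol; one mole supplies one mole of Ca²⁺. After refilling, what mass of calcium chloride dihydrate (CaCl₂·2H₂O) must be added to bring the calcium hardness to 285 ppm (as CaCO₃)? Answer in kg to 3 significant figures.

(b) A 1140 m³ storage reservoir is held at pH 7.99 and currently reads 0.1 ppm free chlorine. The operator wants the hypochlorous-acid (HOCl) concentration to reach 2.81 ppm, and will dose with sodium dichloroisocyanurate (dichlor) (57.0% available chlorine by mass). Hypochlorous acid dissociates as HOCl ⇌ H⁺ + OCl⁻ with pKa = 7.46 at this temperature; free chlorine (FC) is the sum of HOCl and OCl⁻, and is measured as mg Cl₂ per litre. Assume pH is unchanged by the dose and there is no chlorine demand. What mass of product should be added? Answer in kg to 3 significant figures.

(a) Volume: 216,000 US gal × 3.785 L/gal = 817,560 L.
(a) After draining 26% and refilling: 349 × 0.74 + 65 × 0.26 = 275.16 ppm.
(a) Deficit to target: 285 − 275.16 = 9.84 mg/L.
(a) As CaCO₃: 9.84 mg/L × 817,560 L = 8045 g; ÷ 100.1 = 80.37 mol Ca²⁺.
(a) Mass: 80.37 × 147 = 11,810 g.

(b) Volume: 1140 m³ = 1,140,000 L.
(b) [OCl⁻]/[HOCl] = 10^(pH − pKa) = 10^(7.99 − 7.46) = 3.388; fraction as HOCl = 1/(1 + 3.388) = 0.2279.
(b) Free chlorine required for 2.81 ppm HOCl: 2.81 / 0.2279 = 12.33 ppm.
(b) FC to add: 12.33 − 0.1 = 12.23 mg/L as Cl₂.
(b) Cl₂ equivalent: 12.23 mg/L × 1,140,000 L = 13,940 g.
(b) Product at 57.0% available Cl: 13,940 / 0.57 = 24,460 g.

(a) 11.8 kg; (b) 24.5 kg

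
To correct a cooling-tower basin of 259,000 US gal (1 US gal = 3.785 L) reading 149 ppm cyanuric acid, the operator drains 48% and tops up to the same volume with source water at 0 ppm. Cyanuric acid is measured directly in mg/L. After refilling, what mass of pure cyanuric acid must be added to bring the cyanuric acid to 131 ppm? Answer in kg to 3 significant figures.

Volume: 259,000 US gal × 3.785 L/gal = 980,315 L.
After draining 48% and refilling: 149 × 0.52 + 0 × 0.48 = 77.48 ppm.
Deficit to target: 131 − 77.48 = 53.52 mg/L.
Mass: 53.52 mg/L × 980,315 L = 52,470 g cyanuric acid.

52.5 kg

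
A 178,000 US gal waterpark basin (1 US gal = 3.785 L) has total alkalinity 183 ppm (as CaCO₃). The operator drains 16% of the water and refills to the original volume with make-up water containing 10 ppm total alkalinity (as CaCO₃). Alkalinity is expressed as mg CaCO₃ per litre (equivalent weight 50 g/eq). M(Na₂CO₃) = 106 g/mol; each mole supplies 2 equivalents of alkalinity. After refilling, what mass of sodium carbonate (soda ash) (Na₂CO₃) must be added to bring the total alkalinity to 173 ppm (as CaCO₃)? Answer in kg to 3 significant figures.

12.6 kg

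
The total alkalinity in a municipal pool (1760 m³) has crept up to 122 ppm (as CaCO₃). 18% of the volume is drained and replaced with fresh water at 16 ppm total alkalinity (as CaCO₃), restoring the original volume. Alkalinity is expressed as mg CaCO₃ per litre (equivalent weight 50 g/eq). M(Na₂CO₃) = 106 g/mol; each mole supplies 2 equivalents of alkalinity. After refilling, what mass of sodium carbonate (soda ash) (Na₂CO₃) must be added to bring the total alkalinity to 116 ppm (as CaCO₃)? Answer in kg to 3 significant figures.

Volume: 1760 m³ = 1,760,000 L.
After draining 18% and refilling: 122 × 0.82 + 16 × 0.18 = 102.92 ppm.
Deficit to target: 116 − 102.92 = 13.08 mg/L.
As CaCO₃: 13.08 mg/L × 1,760,000 L = 23,020 g; ÷ 50 g/eq ÷ 2 = 230.2 mol Na₂CO₃.
Mass: 230.2 × 106 = 24,400 g.

24.4 kg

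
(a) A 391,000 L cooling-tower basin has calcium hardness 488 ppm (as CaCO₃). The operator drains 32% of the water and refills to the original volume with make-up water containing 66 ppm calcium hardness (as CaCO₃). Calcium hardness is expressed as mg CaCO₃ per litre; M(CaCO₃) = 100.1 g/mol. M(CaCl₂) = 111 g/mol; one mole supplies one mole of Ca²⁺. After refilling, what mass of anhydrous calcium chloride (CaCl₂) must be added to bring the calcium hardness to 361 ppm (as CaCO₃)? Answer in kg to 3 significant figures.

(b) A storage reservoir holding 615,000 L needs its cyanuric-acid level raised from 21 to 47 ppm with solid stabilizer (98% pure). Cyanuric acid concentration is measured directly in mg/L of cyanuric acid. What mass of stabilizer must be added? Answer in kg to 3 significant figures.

(a) 3.49 kg; (b) 16.3 kg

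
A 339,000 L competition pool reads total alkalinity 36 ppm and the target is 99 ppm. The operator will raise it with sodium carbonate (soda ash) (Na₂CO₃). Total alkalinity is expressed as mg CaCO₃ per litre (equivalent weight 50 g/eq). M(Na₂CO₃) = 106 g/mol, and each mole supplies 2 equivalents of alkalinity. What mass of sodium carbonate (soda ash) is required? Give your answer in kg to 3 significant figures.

Alkalinity to add: (99 − 36) = 63 mg/L as CaCO₃ × 339,000 L = 21,360 g as CaCO₃.
Equivalents: 21,360 g ÷ 50 g/eq = 427.1 eq.
Each mole of Na₂CO₃ supplies 2 eq, so 427.1 / 2 = 213.6 mol.
Mass: 213.6 mol × 106 g/mol = 22,640 g.

22.6 kg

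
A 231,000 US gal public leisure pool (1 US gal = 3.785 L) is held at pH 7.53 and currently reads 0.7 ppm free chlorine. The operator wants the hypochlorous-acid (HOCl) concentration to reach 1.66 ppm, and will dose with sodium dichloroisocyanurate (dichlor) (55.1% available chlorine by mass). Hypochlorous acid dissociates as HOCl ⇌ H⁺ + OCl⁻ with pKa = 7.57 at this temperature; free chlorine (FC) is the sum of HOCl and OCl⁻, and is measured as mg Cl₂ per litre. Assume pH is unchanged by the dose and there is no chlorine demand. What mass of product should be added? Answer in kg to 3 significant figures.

3.93 kg

Volume: 231,000 US gal × 3.785 L/gal = 874,335 L.
[OCl⁻]/[HOCl] = 10^(pH − pKa) = 10^(7.53 − 7.57) = 0.912; fraction as HOCl = 1/(1 + 0.912) = 0.523.
Free chlorine required for 1.66 ppm HOCl: 1.66 / 0.523 = 3.174 ppm.
FC to add: 3.174 − 0.7 = 2.474 mg/L as Cl₂.
Cl₂ equivalent: 2.474 mg/L × 874,335 L = 2163 g.
Product at 55.1% available Cl: 2163 / 0.551 = 3926 g.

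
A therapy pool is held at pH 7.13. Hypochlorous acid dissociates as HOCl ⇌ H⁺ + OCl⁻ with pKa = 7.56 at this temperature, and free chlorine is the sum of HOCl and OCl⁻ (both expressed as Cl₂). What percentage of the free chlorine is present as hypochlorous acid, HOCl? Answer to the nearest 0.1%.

[OCl⁻]/[HOCl] = 10^(pH − pKa) = 10^(7.13 − 7.56) = 10^-0.43 = 0.3715.
Fraction as HOCl = 1 / (1 + 0.3715) = 0.7291.

72.9%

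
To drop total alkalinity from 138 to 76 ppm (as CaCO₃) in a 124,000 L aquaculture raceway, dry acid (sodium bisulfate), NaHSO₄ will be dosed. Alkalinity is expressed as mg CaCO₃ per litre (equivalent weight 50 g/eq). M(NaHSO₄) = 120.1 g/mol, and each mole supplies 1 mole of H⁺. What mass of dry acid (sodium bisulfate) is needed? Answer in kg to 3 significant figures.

Alkalinity to neutralize: (138 − 76) = 62 mg/L as CaCO₃ × 124,000 L = 7688 g as CaCO₃.
Equivalents of H⁺ required: 7688 ÷ 50 g/eq = 153.8 eq = 153.8 mol NaHSO₄.
Mass of NaHSO₄: 153.8 × 120.1 = 18,470 g.

18.5 kg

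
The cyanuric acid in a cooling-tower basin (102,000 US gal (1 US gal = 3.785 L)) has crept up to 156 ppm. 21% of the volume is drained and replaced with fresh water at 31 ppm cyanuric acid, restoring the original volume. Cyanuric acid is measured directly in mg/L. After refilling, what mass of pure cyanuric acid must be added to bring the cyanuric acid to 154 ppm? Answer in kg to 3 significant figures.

9.36 kg

Volume: 102,000 US gal × 3.785 L/gal = 386,070 L.
After draining 21% and refilling: 156 × 0.79 + 31 × 0.21 = 129.75 ppm.
Deficit to target: 154 − 129.75 = 24.25 mg/L.
Mass: 24.25 mg/L × 386,070 L = 9362 g cyanuric acid.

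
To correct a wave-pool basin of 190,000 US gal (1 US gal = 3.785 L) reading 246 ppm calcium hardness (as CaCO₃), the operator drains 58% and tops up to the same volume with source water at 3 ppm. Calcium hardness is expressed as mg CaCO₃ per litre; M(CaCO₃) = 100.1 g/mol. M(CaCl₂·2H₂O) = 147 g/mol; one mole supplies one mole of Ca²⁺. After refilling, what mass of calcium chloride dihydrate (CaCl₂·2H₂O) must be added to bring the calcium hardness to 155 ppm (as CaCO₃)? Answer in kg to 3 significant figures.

52.7 kg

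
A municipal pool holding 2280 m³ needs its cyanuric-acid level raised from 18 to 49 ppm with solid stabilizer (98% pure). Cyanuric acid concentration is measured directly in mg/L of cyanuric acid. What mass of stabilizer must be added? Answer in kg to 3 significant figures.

72.1 kg

Volume: 2280 m³ = 2,280,000 L.
CYA to add: (49 − 18) = 31 mg/L × 2,280,000 L = 70,680 g cyanuric acid.
At 98% purity: 70,680 / 0.98 = 72,120 g product.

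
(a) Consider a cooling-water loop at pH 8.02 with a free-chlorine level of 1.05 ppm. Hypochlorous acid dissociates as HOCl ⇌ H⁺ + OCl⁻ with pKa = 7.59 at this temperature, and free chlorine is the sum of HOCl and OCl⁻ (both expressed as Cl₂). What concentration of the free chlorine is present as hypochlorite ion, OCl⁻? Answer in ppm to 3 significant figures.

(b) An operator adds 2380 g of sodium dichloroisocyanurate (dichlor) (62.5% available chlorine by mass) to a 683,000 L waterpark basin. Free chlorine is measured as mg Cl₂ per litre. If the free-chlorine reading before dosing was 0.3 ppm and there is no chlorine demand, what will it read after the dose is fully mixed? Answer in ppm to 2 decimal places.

(a) 0.766 ppm; (b) 2.48 ppm

(a) [OCl⁻]/[HOCl] = 10^(pH − pKa) = 10^(8.02 − 7.59) = 10^0.43 = 2.692.
(a) Fraction as HOCl = 1 / (1 + 2.692) = 0.2709.
(a) OCl⁻ = (1 − 0.2709) × 1.05 ppm = 0.7656 ppm.

(b) Available chlorine delivered: 2380 g × 0.625 = 1488 g as Cl₂.
(b) Concentration rise: 1488 g / 683,000 L = 2.178 mg/L = 2.18 ppm.
(b) Final FC: 0.3 + 2.18 = 2.48 ppm.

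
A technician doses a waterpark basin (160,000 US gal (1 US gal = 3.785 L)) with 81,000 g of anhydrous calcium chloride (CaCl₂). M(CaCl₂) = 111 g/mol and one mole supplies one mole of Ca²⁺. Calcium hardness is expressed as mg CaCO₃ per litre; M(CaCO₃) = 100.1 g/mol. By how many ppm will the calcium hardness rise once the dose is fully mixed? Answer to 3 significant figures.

Volume: 160,000 US gal × 3.785 L/gal = 605,600 L.
Moles of Ca²⁺: 81,000 g ÷ 111 g/mol = 729.7 mol.
As CaCO₃: 729.7 mol × 100.1 g/mol = 73,050 g.
Rise: 73,050 g / 605,600 L × 1000 = 120.6 mg/L.

121 ppm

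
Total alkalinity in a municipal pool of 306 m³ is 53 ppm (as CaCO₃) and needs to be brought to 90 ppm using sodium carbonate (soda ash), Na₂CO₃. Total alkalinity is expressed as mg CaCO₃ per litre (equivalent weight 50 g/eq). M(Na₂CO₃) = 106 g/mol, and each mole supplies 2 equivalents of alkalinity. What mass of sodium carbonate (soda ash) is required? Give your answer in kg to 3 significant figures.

Volume: 306 m³ = 306,000 L.
Alkalinity to add: (90 − 53) = 37 mg/L as CaCO₃ × 306,000 L = 11,320 g as CaCO₃.
Equivalents: 11,320 g ÷ 50 g/eq = 226.4 eq.
Each mole of Na₂CO₃ supplies 2 eq, so 226.4 / 2 = 113.2 mol.
Mass: 113.2 mol × 106 g/mol = 12,000 g.

12.0 kg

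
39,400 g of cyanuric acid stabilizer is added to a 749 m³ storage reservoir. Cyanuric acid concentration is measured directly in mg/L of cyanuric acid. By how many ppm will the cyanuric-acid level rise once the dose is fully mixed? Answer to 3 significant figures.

Volume: 749 m³ = 749,000 L.
Rise: 39,400 g / 749,000 L × 1000 = 52.6 mg/L.

52.6 ppm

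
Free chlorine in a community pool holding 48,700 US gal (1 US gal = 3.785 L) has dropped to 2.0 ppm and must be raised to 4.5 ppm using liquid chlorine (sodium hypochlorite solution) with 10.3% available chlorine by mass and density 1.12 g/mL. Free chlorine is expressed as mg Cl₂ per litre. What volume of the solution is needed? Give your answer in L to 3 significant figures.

3.99 L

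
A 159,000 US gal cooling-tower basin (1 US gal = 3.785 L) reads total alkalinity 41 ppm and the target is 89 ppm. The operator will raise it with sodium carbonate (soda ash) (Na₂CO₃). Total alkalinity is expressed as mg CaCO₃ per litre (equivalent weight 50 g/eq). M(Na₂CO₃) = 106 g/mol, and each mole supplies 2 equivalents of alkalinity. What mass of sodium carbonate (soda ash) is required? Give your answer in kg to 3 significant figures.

30.6 kg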